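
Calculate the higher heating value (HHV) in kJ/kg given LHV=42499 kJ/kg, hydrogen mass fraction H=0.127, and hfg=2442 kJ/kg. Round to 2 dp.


HHV = LHV + hfg * 9 * H
Water addition = 2442 * 9 * 0.127 = 2791.206 kJ/kg
HHV = 42499 + 2791.206 = 45290.21 kJ/kg


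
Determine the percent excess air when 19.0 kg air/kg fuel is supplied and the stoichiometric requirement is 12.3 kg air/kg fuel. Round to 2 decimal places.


Excess air = actual - stoichiometric = 19.0 - 12.3 = 6.70 kg/kg fuel
Excess air % = (excess / stoich) * 100 = (6.70 / 12.3) * 100 = 54.47%


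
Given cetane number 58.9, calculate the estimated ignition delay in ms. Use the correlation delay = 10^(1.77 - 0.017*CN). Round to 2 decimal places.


delay = 10^(1.77 - 0.017*CN)
Exponent = 1.77 - 0.017*58.9 = 0.7687
delay = 10^0.7687 = 5.87 ms


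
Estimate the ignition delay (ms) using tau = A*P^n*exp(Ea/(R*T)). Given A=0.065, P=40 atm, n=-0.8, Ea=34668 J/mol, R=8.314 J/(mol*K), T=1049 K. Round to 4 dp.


tau = A * P^n * exp(Ea/(R*T))
P^n = 40^(-0.8) = 0.05228198
Ea/(R*T) = 34668/(8.314*1049) = 3.975056
exp(Ea/(R*T)) = 53.253113
tau = 0.065 * 0.05228198 * 53.253113 = 0.1810 ms


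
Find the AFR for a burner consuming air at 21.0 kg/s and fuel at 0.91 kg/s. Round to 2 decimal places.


AFR = m_air / m_fuel
AFR = 21.0 / 0.91 = 23.08


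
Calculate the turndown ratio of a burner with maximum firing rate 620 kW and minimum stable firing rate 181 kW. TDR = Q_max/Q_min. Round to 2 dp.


TDR = Q_max / Q_min
TDR = 620 / 181 = 3.43


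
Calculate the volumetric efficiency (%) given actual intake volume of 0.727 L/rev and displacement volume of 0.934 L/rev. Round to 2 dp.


eta_v = (V_actual / V_disp) * 100
Ratio = 0.727 / 0.934 = 0.7784
eta_v = 0.7784 * 100 = 77.84%


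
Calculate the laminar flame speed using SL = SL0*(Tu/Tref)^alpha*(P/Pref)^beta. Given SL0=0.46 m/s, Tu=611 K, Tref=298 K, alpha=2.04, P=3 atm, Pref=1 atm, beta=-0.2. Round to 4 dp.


SL = SL0 * (Tu/Tref)^alpha * (P/Pref)^beta
T ratio = 611/298 = 2.05033557
(T ratio)^alpha = 2.05033557^2.04 = 4.326362
(P/Pref)^beta = 3^(-0.2) = 0.802742
SL = 0.46 * 4.326362 * 0.802742 = 1.5976 m/s


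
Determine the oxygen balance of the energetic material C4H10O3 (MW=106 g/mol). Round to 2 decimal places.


OB = -1600 * (2C + H/2 - O) / MW
Inner = 2*4 + 10/2 - 3 = 10.00
OB = -1600 * 10.00 / 106 = -150.94%


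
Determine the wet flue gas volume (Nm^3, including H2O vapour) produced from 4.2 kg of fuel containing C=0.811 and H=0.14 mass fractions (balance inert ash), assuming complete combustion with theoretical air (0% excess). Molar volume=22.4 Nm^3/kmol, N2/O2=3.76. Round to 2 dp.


Per kg fuel: CO2 = (C/12 kmol)*22.4 = (0.811/12)*22.4 = 1.51387 Nm^3
Per kg fuel: H2O = (H/2 kmol)*22.4 = (0.14/2)*22.4 = 1.56800 Nm^3
O2 needed per kg fuel = C/12 + H/4 = 0.811/12 + 0.14/4 = 0.10258333 kmol
Per kg fuel: N2 = O2*3.76*22.4 = 0.10258333*3.76*22.4 = 8.63998 Nm^3
Total per kg = 1.51387 + 1.56800 + 8.63998 = 11.72185 Nm^3
Total = 11.72185 * 4.2 = 49.23 Nm^3


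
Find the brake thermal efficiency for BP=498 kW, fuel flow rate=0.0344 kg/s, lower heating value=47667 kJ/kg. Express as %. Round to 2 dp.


eta_BTE = (BP / (mf * LHV)) * 100
Denominator = 0.0344 * 47667 = 1639.7448 kW
eta_BTE = (498 / 1639.7448) * 100 = 30.37%


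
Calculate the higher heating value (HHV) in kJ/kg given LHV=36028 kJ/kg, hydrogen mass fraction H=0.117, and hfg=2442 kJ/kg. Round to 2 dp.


HHV = LHV + hfg * 9 * H
Water addition = 2442 * 9 * 0.117 = 2571.426 kJ/kg
HHV = 36028 + 2571.426 = 38599.43 kJ/kg


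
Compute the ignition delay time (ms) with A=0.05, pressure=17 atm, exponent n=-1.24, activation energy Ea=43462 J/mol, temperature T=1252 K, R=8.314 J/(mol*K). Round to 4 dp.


tau = A * P^n * exp(Ea/(R*T))
P^n = 17^(-1.24) = 0.02980186
Ea/(R*T) = 43462/(8.314*1252) = 4.175374
exp(Ea/(R*T)) = 65.064154
tau = 0.05 * 0.02980186 * 65.064154 = 0.0970 ms


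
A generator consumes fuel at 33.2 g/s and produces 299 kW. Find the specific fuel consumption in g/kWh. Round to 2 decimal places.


SFC = (mf / BP) * 3600
Rate = 33.2 / 299 = 0.111037 g/(s*kW)
SFC = 0.111037 * 3600 = 399.73 g/kWh


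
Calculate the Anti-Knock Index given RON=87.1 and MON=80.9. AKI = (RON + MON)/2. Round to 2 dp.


AKI = (RON + MON) / 2
AKI = (87.1 + 80.9) / 2
AKI = 168.0 / 2 = 84.00


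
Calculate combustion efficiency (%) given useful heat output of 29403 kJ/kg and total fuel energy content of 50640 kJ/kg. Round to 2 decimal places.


Efficiency = (Q_useful / Q_fuel) * 100
Efficiency = (29403 / 50640) * 100
Efficiency = 0.5806 * 100 = 58.06%


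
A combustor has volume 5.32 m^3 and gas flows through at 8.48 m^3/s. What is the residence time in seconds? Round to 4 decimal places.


tau = V / Q_flow
tau = 5.32 / 8.48 = 0.6274 s


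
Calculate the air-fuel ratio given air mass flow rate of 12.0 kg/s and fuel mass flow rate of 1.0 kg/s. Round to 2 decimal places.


AFR = m_air / m_fuel
AFR = 12.0 / 1.0 = 12.00


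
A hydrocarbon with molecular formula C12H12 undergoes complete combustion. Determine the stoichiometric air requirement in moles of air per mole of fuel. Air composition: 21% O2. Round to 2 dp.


Balanced combustion: C12H12 + 15 O2 -> 12 CO2 + 6 H2O
O2 needed = C + H/4 = 12 + 12/4 = 15.00 moles
Air moles = O2 / 0.21 = 15.00 / 0.21 = 71.43 moles air


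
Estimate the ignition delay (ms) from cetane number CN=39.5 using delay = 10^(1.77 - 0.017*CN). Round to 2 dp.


delay = 10^(1.77 - 0.017*CN)
Exponent = 1.77 - 0.017*39.5 = 1.0985
delay = 10^1.0985 = 12.55 ms


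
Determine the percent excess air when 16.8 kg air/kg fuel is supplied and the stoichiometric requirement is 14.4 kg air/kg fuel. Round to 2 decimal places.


Excess air = actual - stoichiometric = 16.8 - 14.4 = 2.40 kg/kg fuel
Excess air % = (excess / stoich) * 100 = (2.40 / 14.4) * 100 = 16.67%


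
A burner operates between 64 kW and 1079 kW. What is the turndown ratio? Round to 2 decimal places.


TDR = Q_max / Q_min
TDR = 1079 / 64 = 16.86


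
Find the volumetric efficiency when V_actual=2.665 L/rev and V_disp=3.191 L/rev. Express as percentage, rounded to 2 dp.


eta_v = (V_actual / V_disp) * 100
Ratio = 2.665 / 3.191 = 0.8352
eta_v = 0.8352 * 100 = 83.52%


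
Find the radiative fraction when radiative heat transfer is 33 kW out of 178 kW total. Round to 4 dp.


f_rad = Q_rad / Q_total
f_rad = 33 / 178 = 0.1854


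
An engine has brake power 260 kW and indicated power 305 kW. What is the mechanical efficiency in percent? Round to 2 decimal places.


eta_mech = (BP / IP) * 100
Ratio = 260 / 305 = 0.8525
eta_mech = 0.8525 * 100 = 85.25%


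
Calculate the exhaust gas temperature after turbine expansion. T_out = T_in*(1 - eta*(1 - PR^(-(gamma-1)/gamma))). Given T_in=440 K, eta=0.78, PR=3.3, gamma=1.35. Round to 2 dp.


T_out = T_in * (1 - eta * (1 - PR^(-(gamma-1)/gamma)))
Exponent = -(1.35-1)/1.35 = -0.25925926
PR^exp = 3.3^(-0.25925926) = 0.73378775
Factor = 1 - 0.78*(1 - 0.73378775) = 0.79235445
T_out = 440 * 0.79235445 = 348.64 K


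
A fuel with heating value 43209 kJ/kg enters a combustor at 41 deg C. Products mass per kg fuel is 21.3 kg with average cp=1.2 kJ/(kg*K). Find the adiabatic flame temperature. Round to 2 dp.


T_ad = T_in + Hc / (m_p * cp)
Denominator = 21.3 * 1.2 = 25.5600
Temperature rise = 43209 / 25.5600 = 1690.49 K
T_ad = 41 + 1690.49 = 1731.49 deg C


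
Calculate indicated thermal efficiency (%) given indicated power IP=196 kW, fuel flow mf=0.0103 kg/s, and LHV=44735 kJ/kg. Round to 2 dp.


eta_ith = (IP / (mf * LHV)) * 100
Denominator = 0.0103 * 44735 = 460.7705 kW
eta_ith = (196 / 460.7705) * 100 = 42.54%


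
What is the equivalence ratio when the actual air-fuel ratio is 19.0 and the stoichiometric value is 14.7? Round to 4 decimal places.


phi = AFR_stoich / AFR_actual
phi = 14.7 / 19.0 = 0.7737


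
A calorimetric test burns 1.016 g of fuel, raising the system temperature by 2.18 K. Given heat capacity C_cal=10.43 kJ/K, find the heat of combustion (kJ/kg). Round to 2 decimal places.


Hc = C_cal * delta_T / m_fuel
Q_released = 10.43 * 2.18 = 22.7374 kJ
m_fuel = 1.016 g = 1.016/1000 kg = 0.001016 kg
Hc = 22.7374 / 0.001016 = 22379.33 kJ/kg


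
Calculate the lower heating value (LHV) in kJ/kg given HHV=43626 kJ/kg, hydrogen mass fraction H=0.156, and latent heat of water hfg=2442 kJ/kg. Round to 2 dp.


LHV = HHV - hfg * 9 * H
Water correction = 2442 * 9 * 0.156 = 3428.568 kJ/kg
LHV = 43626 - 3428.568 = 40197.43 kJ/kg


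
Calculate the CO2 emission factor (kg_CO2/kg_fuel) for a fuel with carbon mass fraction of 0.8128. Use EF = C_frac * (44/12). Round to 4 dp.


EF = C_frac * (M_CO2 / M_C)
EF = 0.8128 * (44/12)
EF = 0.8128 * 3.666667 = 2.9803 kg_CO2/kg_fuel


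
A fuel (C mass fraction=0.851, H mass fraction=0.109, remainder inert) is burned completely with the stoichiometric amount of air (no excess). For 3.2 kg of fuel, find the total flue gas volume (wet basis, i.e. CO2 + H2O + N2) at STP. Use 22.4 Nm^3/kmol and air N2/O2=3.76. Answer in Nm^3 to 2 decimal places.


Per kg fuel: CO2 = (C/12 kmol)*22.4 = (0.851/12)*22.4 = 1.58853 Nm^3
Per kg fuel: H2O = (H/2 kmol)*22.4 = (0.109/2)*22.4 = 1.22080 Nm^3
O2 needed per kg fuel = C/12 + H/4 = 0.851/12 + 0.109/4 = 0.09816667 kmol
Per kg fuel: N2 = O2*3.76*22.4 = 0.09816667*3.76*22.4 = 8.26799 Nm^3
Total per kg = 1.58853 + 1.22080 + 8.26799 = 11.07732 Nm^3
Total = 11.07732 * 3.2 = 35.45 Nm^3


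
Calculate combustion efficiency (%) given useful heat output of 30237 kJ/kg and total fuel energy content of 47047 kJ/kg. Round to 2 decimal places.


Efficiency = (Q_useful / Q_fuel) * 100
Efficiency = (30237 / 47047) * 100
Efficiency = 0.6427 * 100 = 64.27%


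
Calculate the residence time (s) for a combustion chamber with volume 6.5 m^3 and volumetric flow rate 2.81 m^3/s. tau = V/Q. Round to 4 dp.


tau = V / Q_flow
tau = 6.5 / 2.81 = 2.3132 s


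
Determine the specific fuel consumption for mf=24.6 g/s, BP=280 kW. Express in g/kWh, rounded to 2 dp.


SFC = (mf / BP) * 3600
Rate = 24.6 / 280 = 0.087857 g/(s*kW)
SFC = 0.087857 * 3600 = 316.29 g/kWh


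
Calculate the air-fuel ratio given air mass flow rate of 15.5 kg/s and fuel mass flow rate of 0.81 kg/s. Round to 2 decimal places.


AFR = m_air / m_fuel
AFR = 15.5 / 0.81 = 19.14


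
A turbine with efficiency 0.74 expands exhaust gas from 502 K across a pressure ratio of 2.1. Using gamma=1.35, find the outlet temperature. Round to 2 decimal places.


T_out = T_in * (1 - eta * (1 - PR^(-(gamma-1)/gamma)))
Exponent = -(1.35-1)/1.35 = -0.25925926
PR^exp = 2.1^(-0.25925926) = 0.82501466
Factor = 1 - 0.74*(1 - 0.82501466) = 0.87051085
T_out = 502 * 0.87051085 = 437.00 K


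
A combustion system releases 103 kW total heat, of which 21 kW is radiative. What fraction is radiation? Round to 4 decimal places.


f_rad = Q_rad / Q_total
f_rad = 21 / 103 = 0.2039


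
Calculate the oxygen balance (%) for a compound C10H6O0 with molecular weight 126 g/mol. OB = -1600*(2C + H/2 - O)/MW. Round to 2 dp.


OB = -1600 * (2C + H/2 - O) / MW
Inner = 2*10 + 6/2 - 0 = 23.00
OB = -1600 * 23.00 / 126 = -292.06%


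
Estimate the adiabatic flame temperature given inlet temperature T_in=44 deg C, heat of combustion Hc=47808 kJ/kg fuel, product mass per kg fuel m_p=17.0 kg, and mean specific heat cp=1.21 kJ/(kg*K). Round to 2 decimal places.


T_ad = T_in + Hc / (m_p * cp)
Denominator = 17.0 * 1.21 = 20.5700
Temperature rise = 47808 / 20.5700 = 2324.16 K
T_ad = 44 + 2324.16 = 2368.16 deg C


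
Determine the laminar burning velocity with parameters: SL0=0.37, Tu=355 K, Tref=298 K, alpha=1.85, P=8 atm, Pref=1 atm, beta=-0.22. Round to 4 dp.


SL = SL0 * (Tu/Tref)^alpha * (P/Pref)^beta
T ratio = 355/298 = 1.19127517
(T ratio)^alpha = 1.19127517^1.85 = 1.382364
(P/Pref)^beta = 8^(-0.22) = 0.632878
SL = 0.37 * 1.382364 * 0.632878 = 0.3237 m/s


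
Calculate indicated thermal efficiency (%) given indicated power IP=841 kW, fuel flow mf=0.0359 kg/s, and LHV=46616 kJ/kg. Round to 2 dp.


eta_ith = (IP / (mf * LHV)) * 100
Denominator = 0.0359 * 46616 = 1673.5144 kW
eta_ith = (841 / 1673.5144) * 100 = 50.25%


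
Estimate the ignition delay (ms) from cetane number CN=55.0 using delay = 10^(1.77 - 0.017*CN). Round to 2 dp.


delay = 10^(1.77 - 0.017*CN)
Exponent = 1.77 - 0.017*55.0 = 0.8350
delay = 10^0.8350 = 6.84 ms


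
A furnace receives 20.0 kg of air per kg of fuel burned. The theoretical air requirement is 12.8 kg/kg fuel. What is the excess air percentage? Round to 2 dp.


Excess air = actual - stoichiometric = 20.0 - 12.8 = 7.20 kg/kg fuel
Excess air % = (excess / stoich) * 100 = (7.20 / 12.8) * 100 = 56.25%


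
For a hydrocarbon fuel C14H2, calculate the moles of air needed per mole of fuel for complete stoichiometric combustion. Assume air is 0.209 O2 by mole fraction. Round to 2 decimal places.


Balanced combustion: C14H2 + 14.5 O2 -> 14 CO2 + 1 H2O
O2 needed = C + H/4 = 14 + 2/4 = 14.50 moles
Air moles = O2 / 0.209 = 14.50 / 0.209 = 69.38 moles air


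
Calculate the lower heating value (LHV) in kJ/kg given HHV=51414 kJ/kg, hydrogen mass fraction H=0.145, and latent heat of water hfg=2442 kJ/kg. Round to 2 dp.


LHV = HHV - hfg * 9 * H
Water correction = 2442 * 9 * 0.145 = 3186.810 kJ/kg
LHV = 51414 - 3186.810 = 48227.19 kJ/kg


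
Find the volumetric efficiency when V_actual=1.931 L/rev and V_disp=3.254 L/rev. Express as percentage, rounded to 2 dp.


eta_v = (V_actual / V_disp) * 100
Ratio = 1.931 / 3.254 = 0.5934
eta_v = 0.5934 * 100 = 59.34%


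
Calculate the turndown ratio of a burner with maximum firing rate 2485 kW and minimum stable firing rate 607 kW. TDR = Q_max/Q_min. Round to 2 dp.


TDR = Q_max / Q_min
TDR = 2485 / 607 = 4.09


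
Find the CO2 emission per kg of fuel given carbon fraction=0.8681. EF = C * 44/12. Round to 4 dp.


EF = C_frac * (M_CO2 / M_C)
EF = 0.8681 * (44/12)
EF = 0.8681 * 3.666667 = 3.1830 kg_CO2/kg_fuel


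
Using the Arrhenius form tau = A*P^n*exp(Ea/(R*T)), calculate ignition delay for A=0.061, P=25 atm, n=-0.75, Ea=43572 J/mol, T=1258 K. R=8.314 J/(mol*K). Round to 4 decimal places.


tau = A * P^n * exp(Ea/(R*T))
P^n = 25^(-0.75) = 0.08944272
Ea/(R*T) = 43572/(8.314*1258) = 4.165977
exp(Ea/(R*T)) = 64.455604
tau = 0.061 * 0.08944272 * 64.455604 = 0.3517 ms


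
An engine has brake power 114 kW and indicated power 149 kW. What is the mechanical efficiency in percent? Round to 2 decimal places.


eta_mech = (BP / IP) * 100
Ratio = 114 / 149 = 0.7651
eta_mech = 0.7651 * 100 = 76.51%


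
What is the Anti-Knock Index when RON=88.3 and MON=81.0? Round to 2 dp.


AKI = (RON + MON) / 2
AKI = (88.3 + 81.0) / 2
AKI = 169.3 / 2 = 84.65


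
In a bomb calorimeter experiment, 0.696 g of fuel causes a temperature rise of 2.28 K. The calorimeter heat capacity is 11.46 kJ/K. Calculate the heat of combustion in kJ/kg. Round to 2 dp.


Hc = C_cal * delta_T / m_fuel
Q_released = 11.46 * 2.28 = 26.1288 kJ
m_fuel = 0.696 g = 0.696/1000 kg = 0.000696 kg
Hc = 26.1288 / 0.000696 = 37541.38 kJ/kg


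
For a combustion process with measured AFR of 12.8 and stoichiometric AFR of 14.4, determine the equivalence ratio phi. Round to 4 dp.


phi = AFR_stoich / AFR_actual
phi = 14.4 / 12.8 = 1.1250


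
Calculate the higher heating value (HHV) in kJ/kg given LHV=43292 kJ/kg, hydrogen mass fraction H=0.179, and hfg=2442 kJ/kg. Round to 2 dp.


HHV = LHV + hfg * 9 * H
Water addition = 2442 * 9 * 0.179 = 3934.062 kJ/kg
HHV = 43292 + 3934.062 = 47226.06 kJ/kg


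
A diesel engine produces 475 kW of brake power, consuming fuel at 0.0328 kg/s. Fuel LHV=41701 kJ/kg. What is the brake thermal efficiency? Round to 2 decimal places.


eta_BTE = (BP / (mf * LHV)) * 100
Denominator = 0.0328 * 41701 = 1367.7928 kW
eta_BTE = (475 / 1367.7928) * 100 = 34.73%


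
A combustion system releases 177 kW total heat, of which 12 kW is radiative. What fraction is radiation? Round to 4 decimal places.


f_rad = Q_rad / Q_total
f_rad = 12 / 177 = 0.0678


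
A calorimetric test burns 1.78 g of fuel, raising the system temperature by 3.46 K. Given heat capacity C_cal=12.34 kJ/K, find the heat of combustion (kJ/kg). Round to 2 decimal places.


Hc = C_cal * delta_T / m_fuel
Q_released = 12.34 * 3.46 = 42.6964 kJ
m_fuel = 1.78 g = 1.78/1000 kg = 0.001780 kg
Hc = 42.6964 / 0.001780 = 23986.74 kJ/kg


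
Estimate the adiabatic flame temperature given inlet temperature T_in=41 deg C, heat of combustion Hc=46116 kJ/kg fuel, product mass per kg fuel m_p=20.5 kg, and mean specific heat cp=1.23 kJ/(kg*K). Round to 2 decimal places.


T_ad = T_in + Hc / (m_p * cp)
Denominator = 20.5 * 1.23 = 25.2150
Temperature rise = 46116 / 25.2150 = 1828.91 K
T_ad = 41 + 1828.91 = 1869.91 deg C


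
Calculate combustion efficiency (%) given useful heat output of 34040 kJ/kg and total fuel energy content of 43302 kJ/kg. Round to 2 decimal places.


Efficiency = (Q_useful / Q_fuel) * 100
Efficiency = (34040 / 43302) * 100
Efficiency = 0.7861 * 100 = 78.61%


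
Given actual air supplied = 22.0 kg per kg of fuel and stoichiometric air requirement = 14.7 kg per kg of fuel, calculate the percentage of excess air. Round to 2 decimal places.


Excess air = actual - stoichiometric = 22.0 - 14.7 = 7.30 kg/kg fuel
Excess air % = (excess / stoich) * 100 = (7.30 / 14.7) * 100 = 49.66%


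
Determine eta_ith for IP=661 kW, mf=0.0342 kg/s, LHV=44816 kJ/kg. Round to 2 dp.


eta_ith = (IP / (mf * LHV)) * 100
Denominator = 0.0342 * 44816 = 1532.7072 kW
eta_ith = (661 / 1532.7072) * 100 = 43.13%


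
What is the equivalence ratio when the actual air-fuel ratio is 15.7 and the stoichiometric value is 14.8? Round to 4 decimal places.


phi = AFR_stoich / AFR_actual
phi = 14.8 / 15.7 = 0.9427


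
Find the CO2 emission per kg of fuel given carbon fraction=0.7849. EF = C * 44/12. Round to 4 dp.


EF = C_frac * (M_CO2 / M_C)
EF = 0.7849 * (44/12)
EF = 0.7849 * 3.666667 = 2.8780 kg_CO2/kg_fuel


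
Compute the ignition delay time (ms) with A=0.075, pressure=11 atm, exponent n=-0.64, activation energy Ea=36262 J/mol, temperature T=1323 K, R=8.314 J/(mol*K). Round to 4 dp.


tau = A * P^n * exp(Ea/(R*T))
P^n = 11^(-0.64) = 0.21553047
Ea/(R*T) = 36262/(8.314*1323) = 3.296719
exp(Ea/(R*T)) = 27.023820
tau = 0.075 * 0.21553047 * 27.023820 = 0.4368 ms


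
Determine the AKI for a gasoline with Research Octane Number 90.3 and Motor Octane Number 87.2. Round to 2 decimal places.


AKI = (RON + MON) / 2
AKI = (90.3 + 87.2) / 2
AKI = 177.5 / 2 = 88.75


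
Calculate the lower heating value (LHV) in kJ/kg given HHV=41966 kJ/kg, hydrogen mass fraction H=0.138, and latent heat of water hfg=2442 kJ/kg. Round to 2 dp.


LHV = HHV - hfg * 9 * H
Water correction = 2442 * 9 * 0.138 = 3032.964 kJ/kg
LHV = 41966 - 3032.964 = 38933.04 kJ/kg


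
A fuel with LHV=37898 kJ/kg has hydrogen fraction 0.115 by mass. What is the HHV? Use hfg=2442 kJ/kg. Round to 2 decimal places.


HHV = LHV + hfg * 9 * H
Water addition = 2442 * 9 * 0.115 = 2527.470 kJ/kg
HHV = 37898 + 2527.470 = 40425.47 kJ/kg


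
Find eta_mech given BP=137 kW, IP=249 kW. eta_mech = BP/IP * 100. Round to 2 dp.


eta_mech = (BP / IP) * 100
Ratio = 137 / 249 = 0.5502
eta_mech = 0.5502 * 100 = 55.02%


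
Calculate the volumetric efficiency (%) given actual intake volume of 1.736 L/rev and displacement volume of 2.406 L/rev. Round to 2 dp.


eta_v = (V_actual / V_disp) * 100
Ratio = 1.736 / 2.406 = 0.7215
eta_v = 0.7215 * 100 = 72.15%


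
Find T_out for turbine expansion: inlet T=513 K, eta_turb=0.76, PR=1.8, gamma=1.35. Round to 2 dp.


T_out = T_in * (1 - eta * (1 - PR^(-(gamma-1)/gamma)))
Exponent = -(1.35-1)/1.35 = -0.25925926
PR^exp = 1.8^(-0.25925926) = 0.85865408
Factor = 1 - 0.76*(1 - 0.85865408) = 0.89257710
T_out = 513 * 0.89257710 = 457.89 K


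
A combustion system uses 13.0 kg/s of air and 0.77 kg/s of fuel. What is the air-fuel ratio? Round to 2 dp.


AFR = m_air / m_fuel
AFR = 13.0 / 0.77 = 16.88


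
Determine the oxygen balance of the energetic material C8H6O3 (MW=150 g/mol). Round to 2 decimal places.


OB = -1600 * (2C + H/2 - O) / MW
Inner = 2*8 + 6/2 - 3 = 16.00
OB = -1600 * 16.00 / 150 = -170.67%


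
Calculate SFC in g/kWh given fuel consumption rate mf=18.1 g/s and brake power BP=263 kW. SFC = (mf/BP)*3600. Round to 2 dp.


SFC = (mf / BP) * 3600
Rate = 18.1 / 263 = 0.068821 g/(s*kW)
SFC = 0.068821 * 3600 = 247.76 g/kWh


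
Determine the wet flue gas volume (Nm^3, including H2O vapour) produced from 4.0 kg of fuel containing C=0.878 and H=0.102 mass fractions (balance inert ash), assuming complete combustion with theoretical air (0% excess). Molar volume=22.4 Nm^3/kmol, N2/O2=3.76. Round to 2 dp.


Per kg fuel: CO2 = (C/12 kmol)*22.4 = (0.878/12)*22.4 = 1.63893 Nm^3
Per kg fuel: H2O = (H/2 kmol)*22.4 = (0.102/2)*22.4 = 1.14240 Nm^3
O2 needed per kg fuel = C/12 + H/4 = 0.878/12 + 0.102/4 = 0.09866667 kmol
Per kg fuel: N2 = O2*3.76*22.4 = 0.09866667*3.76*22.4 = 8.31010 Nm^3
Total per kg = 1.63893 + 1.14240 + 8.31010 = 11.09143 Nm^3
Total = 11.09143 * 4.0 = 44.37 Nm^3


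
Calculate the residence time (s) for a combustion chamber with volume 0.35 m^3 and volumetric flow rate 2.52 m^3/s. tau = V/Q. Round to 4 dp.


tau = V / Q_flow
tau = 0.35 / 2.52 = 0.1389 s


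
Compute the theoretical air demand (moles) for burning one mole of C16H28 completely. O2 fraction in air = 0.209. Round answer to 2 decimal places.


Balanced combustion: C16H28 + 23 O2 -> 16 CO2 + 14 H2O
O2 needed = C + H/4 = 16 + 28/4 = 23.00 moles
Air moles = O2 / 0.209 = 23.00 / 0.209 = 110.05 moles air


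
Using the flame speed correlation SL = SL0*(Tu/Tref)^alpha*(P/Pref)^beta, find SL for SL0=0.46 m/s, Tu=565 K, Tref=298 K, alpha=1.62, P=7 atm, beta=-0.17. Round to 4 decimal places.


SL = SL0 * (Tu/Tref)^alpha * (P/Pref)^beta
T ratio = 565/298 = 1.89597315
(T ratio)^alpha = 1.89597315^1.62 = 2.818955
(P/Pref)^beta = 7^(-0.17) = 0.718345
SL = 0.46 * 2.818955 * 0.718345 = 0.9315 m/s


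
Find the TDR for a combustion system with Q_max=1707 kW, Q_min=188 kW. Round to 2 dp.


TDR = Q_max / Q_min
TDR = 1707 / 188 = 9.08


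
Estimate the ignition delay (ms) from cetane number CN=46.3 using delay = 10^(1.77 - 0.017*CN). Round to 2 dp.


delay = 10^(1.77 - 0.017*CN)
Exponent = 1.77 - 0.017*46.3 = 0.9829
delay = 10^0.9829 = 9.61 ms


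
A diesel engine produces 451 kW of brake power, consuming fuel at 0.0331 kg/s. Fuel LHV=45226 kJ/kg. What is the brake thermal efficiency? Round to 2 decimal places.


eta_BTE = (BP / (mf * LHV)) * 100
Denominator = 0.0331 * 45226 = 1496.9806 kW
eta_BTE = (451 / 1496.9806) * 100 = 30.13%


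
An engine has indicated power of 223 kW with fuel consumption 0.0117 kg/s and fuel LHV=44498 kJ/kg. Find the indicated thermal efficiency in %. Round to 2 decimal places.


eta_ith = (IP / (mf * LHV)) * 100
Denominator = 0.0117 * 44498 = 520.6266 kW
eta_ith = (223 / 520.6266) * 100 = 42.83%


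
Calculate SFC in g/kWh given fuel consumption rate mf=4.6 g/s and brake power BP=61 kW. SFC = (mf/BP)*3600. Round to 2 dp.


SFC = (mf / BP) * 3600
Rate = 4.6 / 61 = 0.075410 g/(s*kW)
SFC = 0.075410 * 3600 = 271.48 g/kWh


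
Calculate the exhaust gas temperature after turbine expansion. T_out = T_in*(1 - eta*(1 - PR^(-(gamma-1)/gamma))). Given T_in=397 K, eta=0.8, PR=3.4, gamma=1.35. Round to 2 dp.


T_out = T_in * (1 - eta * (1 - PR^(-(gamma-1)/gamma)))
Exponent = -(1.35-1)/1.35 = -0.25925926
PR^exp = 3.4^(-0.25925926) = 0.72813041
Factor = 1 - 0.8*(1 - 0.72813041) = 0.78250433
T_out = 397 * 0.78250433 = 310.65 K


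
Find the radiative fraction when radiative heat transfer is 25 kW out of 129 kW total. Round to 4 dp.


f_rad = Q_rad / Q_total
f_rad = 25 / 129 = 0.1938


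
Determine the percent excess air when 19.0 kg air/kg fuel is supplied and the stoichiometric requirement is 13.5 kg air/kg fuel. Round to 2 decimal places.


Excess air = actual - stoichiometric = 19.0 - 13.5 = 5.50 kg/kg fuel
Excess air % = (excess / stoich) * 100 = (5.50 / 13.5) * 100 = 40.74%


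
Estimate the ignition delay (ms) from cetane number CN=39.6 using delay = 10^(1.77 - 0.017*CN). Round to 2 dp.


delay = 10^(1.77 - 0.017*CN)
Exponent = 1.77 - 0.017*39.6 = 1.0968
delay = 10^1.0968 = 12.50 ms


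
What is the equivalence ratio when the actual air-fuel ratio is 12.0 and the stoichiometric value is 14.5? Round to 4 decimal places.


phi = AFR_stoich / AFR_actual
phi = 14.5 / 12.0 = 1.2083


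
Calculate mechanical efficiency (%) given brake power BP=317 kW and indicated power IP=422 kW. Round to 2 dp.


eta_mech = (BP / IP) * 100
Ratio = 317 / 422 = 0.7512
eta_mech = 0.7512 * 100 = 75.12%


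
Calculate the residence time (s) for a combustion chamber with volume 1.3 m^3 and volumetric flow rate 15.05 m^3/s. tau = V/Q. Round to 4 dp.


tau = V / Q_flow
tau = 1.3 / 15.05 = 0.0864 s


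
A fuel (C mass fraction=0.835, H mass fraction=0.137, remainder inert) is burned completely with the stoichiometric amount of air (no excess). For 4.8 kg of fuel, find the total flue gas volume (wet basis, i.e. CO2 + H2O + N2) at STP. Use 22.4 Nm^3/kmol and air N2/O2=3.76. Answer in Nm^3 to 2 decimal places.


Per kg fuel: CO2 = (C/12 kmol)*22.4 = (0.835/12)*22.4 = 1.55867 Nm^3
Per kg fuel: H2O = (H/2 kmol)*22.4 = (0.137/2)*22.4 = 1.53440 Nm^3
O2 needed per kg fuel = C/12 + H/4 = 0.835/12 + 0.137/4 = 0.10383333 kmol
Per kg fuel: N2 = O2*3.76*22.4 = 0.10383333*3.76*22.4 = 8.74526 Nm^3
Total per kg = 1.55867 + 1.53440 + 8.74526 = 11.83833 Nm^3
Total = 11.83833 * 4.8 = 56.82 Nm^3


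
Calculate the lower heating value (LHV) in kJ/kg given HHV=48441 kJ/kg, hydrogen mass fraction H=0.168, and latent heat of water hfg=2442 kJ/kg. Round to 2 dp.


LHV = HHV - hfg * 9 * H
Water correction = 2442 * 9 * 0.168 = 3692.304 kJ/kg
LHV = 48441 - 3692.304 = 44748.70 kJ/kg


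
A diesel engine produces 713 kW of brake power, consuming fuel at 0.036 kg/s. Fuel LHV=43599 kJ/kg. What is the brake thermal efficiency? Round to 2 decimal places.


eta_BTE = (BP / (mf * LHV)) * 100
Denominator = 0.036 * 43599 = 1569.5640 kW
eta_BTE = (713 / 1569.5640) * 100 = 45.43%


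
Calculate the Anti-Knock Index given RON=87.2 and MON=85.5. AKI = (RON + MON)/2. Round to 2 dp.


AKI = (RON + MON) / 2
AKI = (87.2 + 85.5) / 2
AKI = 172.7 / 2 = 86.35


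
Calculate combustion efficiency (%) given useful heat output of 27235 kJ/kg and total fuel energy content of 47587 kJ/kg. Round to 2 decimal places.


Efficiency = (Q_useful / Q_fuel) * 100
Efficiency = (27235 / 47587) * 100
Efficiency = 0.5723 * 100 = 57.23%


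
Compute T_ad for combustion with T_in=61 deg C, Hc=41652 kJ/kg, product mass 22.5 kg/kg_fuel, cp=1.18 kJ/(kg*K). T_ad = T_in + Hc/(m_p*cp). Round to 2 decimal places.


T_ad = T_in + Hc / (m_p * cp)
Denominator = 22.5 * 1.18 = 26.5500
Temperature rise = 41652 / 26.5500 = 1568.81 K
T_ad = 61 + 1568.81 = 1629.81 deg C


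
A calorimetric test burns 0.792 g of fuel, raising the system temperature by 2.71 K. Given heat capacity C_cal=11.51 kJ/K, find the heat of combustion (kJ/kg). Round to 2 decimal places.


Hc = C_cal * delta_T / m_fuel
Q_released = 11.51 * 2.71 = 31.1921 kJ
m_fuel = 0.792 g = 0.792/1000 kg = 0.000792 kg
Hc = 31.1921 / 0.000792 = 39383.96 kJ/kg


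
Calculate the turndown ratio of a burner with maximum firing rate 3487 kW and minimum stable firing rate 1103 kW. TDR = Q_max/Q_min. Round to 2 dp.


TDR = Q_max / Q_min
TDR = 3487 / 1103 = 3.16


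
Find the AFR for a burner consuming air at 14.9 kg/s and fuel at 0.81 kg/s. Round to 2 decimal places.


AFR = m_air / m_fuel
AFR = 14.9 / 0.81 = 18.40


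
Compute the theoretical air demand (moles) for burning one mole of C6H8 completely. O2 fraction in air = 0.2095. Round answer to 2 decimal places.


Balanced combustion: C6H8 + 8 O2 -> 6 CO2 + 4 H2O
O2 needed = C + H/4 = 6 + 8/4 = 8.00 moles
Air moles = O2 / 0.2095 = 8.00 / 0.2095 = 38.19 moles air


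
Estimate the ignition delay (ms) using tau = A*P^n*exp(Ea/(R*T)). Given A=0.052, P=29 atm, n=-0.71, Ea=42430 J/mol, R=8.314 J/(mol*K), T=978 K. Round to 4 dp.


tau = A * P^n * exp(Ea/(R*T))
P^n = 29^(-0.71) = 0.09155824
Ea/(R*T) = 42430/(8.314*978) = 5.218241
exp(Ea/(R*T)) = 184.609224
tau = 0.052 * 0.09155824 * 184.609224 = 0.8789 ms


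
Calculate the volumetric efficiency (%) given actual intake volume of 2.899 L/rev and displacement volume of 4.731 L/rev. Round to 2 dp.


eta_v = (V_actual / V_disp) * 100
Ratio = 2.899 / 4.731 = 0.6128
eta_v = 0.6128 * 100 = 61.28%


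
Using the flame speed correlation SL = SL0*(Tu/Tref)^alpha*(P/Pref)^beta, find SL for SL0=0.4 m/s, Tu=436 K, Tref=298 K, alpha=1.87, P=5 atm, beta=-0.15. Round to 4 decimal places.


SL = SL0 * (Tu/Tref)^alpha * (P/Pref)^beta
T ratio = 436/298 = 1.46308725
(T ratio)^alpha = 1.46308725^1.87 = 2.037302
(P/Pref)^beta = 5^(-0.15) = 0.785515
SL = 0.4 * 2.037302 * 0.785515 = 0.6401 m/s


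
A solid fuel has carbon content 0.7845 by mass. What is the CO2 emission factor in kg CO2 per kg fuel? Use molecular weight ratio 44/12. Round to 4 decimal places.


EF = C_frac * (M_CO2 / M_C)
EF = 0.7845 * (44/12)
EF = 0.7845 * 3.666667 = 2.8765 kg_CO2/kg_fuel


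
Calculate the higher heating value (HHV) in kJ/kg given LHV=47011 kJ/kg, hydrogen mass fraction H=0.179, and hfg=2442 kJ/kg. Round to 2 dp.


HHV = LHV + hfg * 9 * H
Water addition = 2442 * 9 * 0.179 = 3934.062 kJ/kg
HHV = 47011 + 3934.062 = 50945.06 kJ/kg


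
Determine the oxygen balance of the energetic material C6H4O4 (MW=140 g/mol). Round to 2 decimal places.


OB = -1600 * (2C + H/2 - O) / MW
Inner = 2*6 + 4/2 - 4 = 10.00
OB = -1600 * 10.00 / 140 = -114.29%


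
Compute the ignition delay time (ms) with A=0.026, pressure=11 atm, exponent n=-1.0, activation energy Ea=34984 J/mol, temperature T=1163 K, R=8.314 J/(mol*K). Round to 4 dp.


tau = A * P^n * exp(Ea/(R*T))
P^n = 11^(-1.0) = 0.09090909
Ea/(R*T) = 34984/(8.314*1163) = 3.618093
exp(Ea/(R*T)) = 37.266434
tau = 0.026 * 0.09090909 * 37.266434 = 0.0881 ms


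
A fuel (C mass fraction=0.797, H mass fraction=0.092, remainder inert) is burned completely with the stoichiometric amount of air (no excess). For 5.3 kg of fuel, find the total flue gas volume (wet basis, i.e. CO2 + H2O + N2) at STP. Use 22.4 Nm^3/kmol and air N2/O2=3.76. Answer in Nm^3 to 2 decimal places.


Per kg fuel: CO2 = (C/12 kmol)*22.4 = (0.797/12)*22.4 = 1.48773 Nm^3
Per kg fuel: H2O = (H/2 kmol)*22.4 = (0.092/2)*22.4 = 1.03040 Nm^3
O2 needed per kg fuel = C/12 + H/4 = 0.797/12 + 0.092/4 = 0.08941667 kmol
Per kg fuel: N2 = O2*3.76*22.4 = 0.08941667*3.76*22.4 = 7.53103 Nm^3
Total per kg = 1.48773 + 1.03040 + 7.53103 = 10.04916 Nm^3
Total = 10.04916 * 5.3 = 53.26 Nm^3


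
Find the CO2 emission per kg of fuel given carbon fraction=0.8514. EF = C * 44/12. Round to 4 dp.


EF = C_frac * (M_CO2 / M_C)
EF = 0.8514 * (44/12)
EF = 0.8514 * 3.666667 = 3.1218 kg_CO2/kg_fuel


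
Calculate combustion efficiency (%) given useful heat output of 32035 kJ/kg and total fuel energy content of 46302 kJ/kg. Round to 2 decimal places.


Efficiency = (Q_useful / Q_fuel) * 100
Efficiency = (32035 / 46302) * 100
Efficiency = 0.6919 * 100 = 69.19%


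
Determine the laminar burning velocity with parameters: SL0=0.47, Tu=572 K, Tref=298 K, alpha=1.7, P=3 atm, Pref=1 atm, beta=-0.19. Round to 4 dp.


SL = SL0 * (Tu/Tref)^alpha * (P/Pref)^beta
T ratio = 572/298 = 1.91946309
(T ratio)^alpha = 1.91946309^1.7 = 3.029742
(P/Pref)^beta = 3^(-0.19) = 0.811609
SL = 0.47 * 3.029742 * 0.811609 = 1.1557 m/s


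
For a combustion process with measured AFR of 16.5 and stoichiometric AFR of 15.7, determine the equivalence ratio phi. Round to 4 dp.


phi = AFR_stoich / AFR_actual
phi = 15.7 / 16.5 = 0.9515


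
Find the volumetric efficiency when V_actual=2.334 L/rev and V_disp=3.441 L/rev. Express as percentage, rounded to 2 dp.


eta_v = (V_actual / V_disp) * 100
Ratio = 2.334 / 3.441 = 0.6783
eta_v = 0.6783 * 100 = 67.83%


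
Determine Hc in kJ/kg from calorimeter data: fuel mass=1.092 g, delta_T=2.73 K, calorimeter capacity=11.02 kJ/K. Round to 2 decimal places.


Hc = C_cal * delta_T / m_fuel
Q_released = 11.02 * 2.73 = 30.0846 kJ
m_fuel = 1.092 g = 1.092/1000 kg = 0.001092 kg
Hc = 30.0846 / 0.001092 = 27550.00 kJ/kg


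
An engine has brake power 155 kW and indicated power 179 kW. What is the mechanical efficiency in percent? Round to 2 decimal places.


eta_mech = (BP / IP) * 100
Ratio = 155 / 179 = 0.8659
eta_mech = 0.8659 * 100 = 86.59%


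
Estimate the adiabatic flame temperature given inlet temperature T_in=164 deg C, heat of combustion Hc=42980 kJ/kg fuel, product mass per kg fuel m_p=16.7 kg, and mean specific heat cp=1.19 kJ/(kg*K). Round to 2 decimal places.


T_ad = T_in + Hc / (m_p * cp)
Denominator = 16.7 * 1.19 = 19.8730
Temperature rise = 42980 / 19.8730 = 2162.73 K
T_ad = 164 + 2162.73 = 2326.73 deg C


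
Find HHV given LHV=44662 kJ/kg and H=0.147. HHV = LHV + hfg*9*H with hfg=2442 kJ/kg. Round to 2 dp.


HHV = LHV + hfg * 9 * H
Water addition = 2442 * 9 * 0.147 = 3230.766 kJ/kg
HHV = 44662 + 3230.766 = 47892.77 kJ/kg


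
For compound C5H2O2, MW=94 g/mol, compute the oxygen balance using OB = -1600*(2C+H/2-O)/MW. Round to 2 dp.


OB = -1600 * (2C + H/2 - O) / MW
Inner = 2*5 + 2/2 - 2 = 9.00
OB = -1600 * 9.00 / 94 = -153.19%


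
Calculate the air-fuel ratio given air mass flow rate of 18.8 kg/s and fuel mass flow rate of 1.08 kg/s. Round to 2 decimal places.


AFR = m_air / m_fuel
AFR = 18.8 / 1.08 = 17.41


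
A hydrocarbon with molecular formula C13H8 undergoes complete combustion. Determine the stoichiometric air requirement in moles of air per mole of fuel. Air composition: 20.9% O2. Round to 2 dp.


Balanced combustion: C13H8 + 15 O2 -> 13 CO2 + 4 H2O
O2 needed = C + H/4 = 13 + 8/4 = 15.00 moles
Air moles = O2 / 0.209 = 15.00 / 0.209 = 71.77 moles air


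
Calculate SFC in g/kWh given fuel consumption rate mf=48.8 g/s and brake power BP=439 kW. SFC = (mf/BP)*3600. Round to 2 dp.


SFC = (mf / BP) * 3600
Rate = 48.8 / 439 = 0.111162 g/(s*kW)
SFC = 0.111162 * 3600 = 400.18 g/kWh


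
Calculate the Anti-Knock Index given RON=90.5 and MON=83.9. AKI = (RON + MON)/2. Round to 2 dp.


AKI = (RON + MON) / 2
AKI = (90.5 + 83.9) / 2
AKI = 174.4 / 2 = 87.20


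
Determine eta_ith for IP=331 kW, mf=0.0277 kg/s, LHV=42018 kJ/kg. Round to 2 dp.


eta_ith = (IP / (mf * LHV)) * 100
Denominator = 0.0277 * 42018 = 1163.8986 kW
eta_ith = (331 / 1163.8986) * 100 = 28.44%


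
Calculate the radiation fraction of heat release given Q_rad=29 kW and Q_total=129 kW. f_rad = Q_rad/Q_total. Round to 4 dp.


f_rad = Q_rad / Q_total
f_rad = 29 / 129 = 0.2248


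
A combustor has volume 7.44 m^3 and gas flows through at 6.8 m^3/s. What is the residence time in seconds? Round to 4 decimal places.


tau = V / Q_flow
tau = 7.44 / 6.8 = 1.0941 s


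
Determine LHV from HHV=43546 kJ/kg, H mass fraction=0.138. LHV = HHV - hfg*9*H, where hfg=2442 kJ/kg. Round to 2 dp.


LHV = HHV - hfg * 9 * H
Water correction = 2442 * 9 * 0.138 = 3032.964 kJ/kg
LHV = 43546 - 3032.964 = 40513.04 kJ/kg


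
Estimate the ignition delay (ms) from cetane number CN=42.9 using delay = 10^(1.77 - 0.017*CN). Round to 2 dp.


delay = 10^(1.77 - 0.017*CN)
Exponent = 1.77 - 0.017*42.9 = 1.0407
delay = 10^1.0407 = 10.98 ms


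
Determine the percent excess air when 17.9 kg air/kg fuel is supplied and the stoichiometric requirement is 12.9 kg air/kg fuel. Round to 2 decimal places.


Excess air = actual - stoichiometric = 17.9 - 12.9 = 5.00 kg/kg fuel
Excess air % = (excess / stoich) * 100 = (5.00 / 12.9) * 100 = 38.76%


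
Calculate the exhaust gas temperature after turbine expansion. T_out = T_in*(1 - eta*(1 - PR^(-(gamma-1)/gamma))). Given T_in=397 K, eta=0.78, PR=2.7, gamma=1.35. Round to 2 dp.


T_out = T_in * (1 - eta * (1 - PR^(-(gamma-1)/gamma)))
Exponent = -(1.35-1)/1.35 = -0.25925926
PR^exp = 2.7^(-0.25925926) = 0.77297411
Factor = 1 - 0.78*(1 - 0.77297411) = 0.82291981
T_out = 397 * 0.82291981 = 326.70 K


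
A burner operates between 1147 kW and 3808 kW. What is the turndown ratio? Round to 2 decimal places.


TDR = Q_max / Q_min
TDR = 3808 / 1147 = 3.32


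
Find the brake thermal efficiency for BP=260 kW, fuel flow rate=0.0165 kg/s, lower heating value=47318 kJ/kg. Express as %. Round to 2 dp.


eta_BTE = (BP / (mf * LHV)) * 100
Denominator = 0.0165 * 47318 = 780.7470 kW
eta_BTE = (260 / 780.7470) * 100 = 33.30%


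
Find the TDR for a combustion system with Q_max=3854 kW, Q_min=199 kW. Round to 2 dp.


TDR = Q_max / Q_min
TDR = 3854 / 199 = 19.37


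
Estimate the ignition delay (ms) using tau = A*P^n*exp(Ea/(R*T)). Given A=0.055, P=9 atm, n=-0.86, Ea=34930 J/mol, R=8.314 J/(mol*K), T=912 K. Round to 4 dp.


tau = A * P^n * exp(Ea/(R*T))
P^n = 9^(-0.86) = 0.15113026
Ea/(R*T) = 34930/(8.314*912) = 4.606740
exp(Ea/(R*T)) = 100.157132
tau = 0.055 * 0.15113026 * 100.157132 = 0.8325 ms


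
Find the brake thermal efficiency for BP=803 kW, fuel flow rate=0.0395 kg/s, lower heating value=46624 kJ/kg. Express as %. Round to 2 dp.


eta_BTE = (BP / (mf * LHV)) * 100
Denominator = 0.0395 * 46624 = 1841.6480 kW
eta_BTE = (803 / 1841.6480) * 100 = 43.60%


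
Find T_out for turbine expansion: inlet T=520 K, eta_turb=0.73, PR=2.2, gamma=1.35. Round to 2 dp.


T_out = T_in * (1 - eta * (1 - PR^(-(gamma-1)/gamma)))
Exponent = -(1.35-1)/1.35 = -0.25925926
PR^exp = 2.2^(-0.25925926) = 0.81512413
Factor = 1 - 0.73*(1 - 0.81512413) = 0.86504061
T_out = 520 * 0.86504061 = 449.82 K


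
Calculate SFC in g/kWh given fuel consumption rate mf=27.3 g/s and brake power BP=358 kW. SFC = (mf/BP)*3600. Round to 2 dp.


SFC = (mf / BP) * 3600
Rate = 27.3 / 358 = 0.076257 g/(s*kW)
SFC = 0.076257 * 3600 = 274.53 g/kWh


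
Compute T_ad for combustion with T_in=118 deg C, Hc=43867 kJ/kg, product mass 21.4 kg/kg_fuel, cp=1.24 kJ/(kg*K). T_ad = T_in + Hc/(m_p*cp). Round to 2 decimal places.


T_ad = T_in + Hc / (m_p * cp)
Denominator = 21.4 * 1.24 = 26.5360
Temperature rise = 43867 / 26.5360 = 1653.11 K
T_ad = 118 + 1653.11 = 1771.11 deg C


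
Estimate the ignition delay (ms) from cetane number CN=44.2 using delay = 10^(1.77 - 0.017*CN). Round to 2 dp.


delay = 10^(1.77 - 0.017*CN)
Exponent = 1.77 - 0.017*44.2 = 1.0186
delay = 10^1.0186 = 10.44 ms


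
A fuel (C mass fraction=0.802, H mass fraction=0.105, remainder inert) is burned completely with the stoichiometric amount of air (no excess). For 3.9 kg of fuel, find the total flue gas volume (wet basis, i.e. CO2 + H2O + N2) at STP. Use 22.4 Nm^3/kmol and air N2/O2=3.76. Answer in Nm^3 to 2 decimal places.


Per kg fuel: CO2 = (C/12 kmol)*22.4 = (0.802/12)*22.4 = 1.49707 Nm^3
Per kg fuel: H2O = (H/2 kmol)*22.4 = (0.105/2)*22.4 = 1.17600 Nm^3
O2 needed per kg fuel = C/12 + H/4 = 0.802/12 + 0.105/4 = 0.09308333 kmol
Per kg fuel: N2 = O2*3.76*22.4 = 0.09308333*3.76*22.4 = 7.83985 Nm^3
Total per kg = 1.49707 + 1.17600 + 7.83985 = 10.51292 Nm^3
Total = 10.51292 * 3.9 = 41.00 Nm^3


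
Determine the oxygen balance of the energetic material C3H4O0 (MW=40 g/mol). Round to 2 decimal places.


OB = -1600 * (2C + H/2 - O) / MW
Inner = 2*3 + 4/2 - 0 = 8.00
OB = -1600 * 8.00 / 40 = -320.00%


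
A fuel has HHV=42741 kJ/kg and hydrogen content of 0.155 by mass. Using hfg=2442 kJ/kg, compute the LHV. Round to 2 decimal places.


LHV = HHV - hfg * 9 * H
Water correction = 2442 * 9 * 0.155 = 3406.590 kJ/kg
LHV = 42741 - 3406.590 = 39334.41 kJ/kg


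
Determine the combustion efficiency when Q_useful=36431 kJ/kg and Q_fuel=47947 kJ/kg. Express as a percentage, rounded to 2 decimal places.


Efficiency = (Q_useful / Q_fuel) * 100
Efficiency = (36431 / 47947) * 100
Efficiency = 0.7598 * 100 = 75.98%
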